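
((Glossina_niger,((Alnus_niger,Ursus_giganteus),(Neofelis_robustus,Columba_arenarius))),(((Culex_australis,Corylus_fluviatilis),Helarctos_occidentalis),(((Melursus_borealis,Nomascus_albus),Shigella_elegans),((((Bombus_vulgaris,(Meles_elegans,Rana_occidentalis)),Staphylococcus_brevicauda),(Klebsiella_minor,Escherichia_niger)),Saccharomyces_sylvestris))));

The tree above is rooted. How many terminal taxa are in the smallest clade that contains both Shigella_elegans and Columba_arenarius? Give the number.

18

The MRCA of Shigella_elegans and Columba_arenarius is the root, so the clade is the entire tree.
That clade contains 18 terminal taxa: Alnus_niger, Bombus_vulgaris, Columba_arenarius, Corylus_fluviatilis, Culex_australis, Escherichia_niger, Glossina_niger, Helarctos_occidentalis, Klebsiella_minor, Meles_elegans, Melursus_borealis, Neofelis_robustus, Nomascus_albus, Rana_occidentalis, Saccharomyces_sylvestris, Shigella_elegans, Staphylococcus_brevicauda, Ursus_giganteus.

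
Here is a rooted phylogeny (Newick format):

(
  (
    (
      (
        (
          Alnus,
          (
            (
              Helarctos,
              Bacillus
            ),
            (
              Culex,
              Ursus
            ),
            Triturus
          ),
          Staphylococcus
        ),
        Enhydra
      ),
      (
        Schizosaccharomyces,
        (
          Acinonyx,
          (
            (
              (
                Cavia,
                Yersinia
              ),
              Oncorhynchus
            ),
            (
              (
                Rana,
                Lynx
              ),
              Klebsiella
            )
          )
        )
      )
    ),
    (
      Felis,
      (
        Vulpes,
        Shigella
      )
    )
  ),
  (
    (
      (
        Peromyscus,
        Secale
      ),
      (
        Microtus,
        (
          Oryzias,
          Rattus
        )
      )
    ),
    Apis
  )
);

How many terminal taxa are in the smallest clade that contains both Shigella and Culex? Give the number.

19

The MRCA of Shigella and Culex is the node subtending ((((Alnus,((Helarctos,Bacillus),(Culex,Ursus),Triturus),Staphylococcus),Enhydra),(Schizosaccharomyces,(Acinonyx,(((Cavia,Yersinia),Oncorhynchus),((Rana,Lynx),Klebsiella))))),(Felis,(Vulpes,Shigella))).
That clade contains 19 terminal taxa: Acinonyx, Alnus, Bacillus, Cavia, Culex, Enhydra, Felis, Helarctos, Klebsiella, Lynx, Oncorhynchus, Rana, Schizosaccharomyces, Shigella, Staphylococcus, Triturus, Ursus, Vulpes, Yersinia.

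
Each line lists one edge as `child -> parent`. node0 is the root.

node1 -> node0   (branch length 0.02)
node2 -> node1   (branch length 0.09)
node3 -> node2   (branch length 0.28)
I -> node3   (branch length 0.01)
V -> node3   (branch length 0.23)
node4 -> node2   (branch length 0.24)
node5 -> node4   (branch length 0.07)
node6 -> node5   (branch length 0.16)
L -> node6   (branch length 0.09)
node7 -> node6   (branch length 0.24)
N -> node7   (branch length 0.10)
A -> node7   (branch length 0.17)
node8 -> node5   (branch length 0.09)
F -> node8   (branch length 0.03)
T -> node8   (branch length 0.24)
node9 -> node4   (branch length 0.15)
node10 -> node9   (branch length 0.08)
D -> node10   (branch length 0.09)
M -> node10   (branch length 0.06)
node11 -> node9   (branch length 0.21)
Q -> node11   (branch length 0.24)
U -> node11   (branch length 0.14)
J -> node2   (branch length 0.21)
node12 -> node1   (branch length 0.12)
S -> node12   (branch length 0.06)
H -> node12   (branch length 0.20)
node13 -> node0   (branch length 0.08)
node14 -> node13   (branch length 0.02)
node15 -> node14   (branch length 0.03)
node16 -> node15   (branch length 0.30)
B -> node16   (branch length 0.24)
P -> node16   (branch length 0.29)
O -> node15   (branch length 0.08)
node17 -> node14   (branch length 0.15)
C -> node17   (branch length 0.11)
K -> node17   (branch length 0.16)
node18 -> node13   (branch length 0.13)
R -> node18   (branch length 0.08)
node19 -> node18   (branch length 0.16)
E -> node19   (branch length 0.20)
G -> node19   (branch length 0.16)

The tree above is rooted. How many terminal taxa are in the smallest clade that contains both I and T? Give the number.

12

The MRCA of I and T is the node subtending ((I,V),(((L,(N,A)),(F,T)),((D,M),(Q,U))),J).
That clade contains 12 terminal taxa: A, D, F, I, J, L, M, N, Q, T, U, V.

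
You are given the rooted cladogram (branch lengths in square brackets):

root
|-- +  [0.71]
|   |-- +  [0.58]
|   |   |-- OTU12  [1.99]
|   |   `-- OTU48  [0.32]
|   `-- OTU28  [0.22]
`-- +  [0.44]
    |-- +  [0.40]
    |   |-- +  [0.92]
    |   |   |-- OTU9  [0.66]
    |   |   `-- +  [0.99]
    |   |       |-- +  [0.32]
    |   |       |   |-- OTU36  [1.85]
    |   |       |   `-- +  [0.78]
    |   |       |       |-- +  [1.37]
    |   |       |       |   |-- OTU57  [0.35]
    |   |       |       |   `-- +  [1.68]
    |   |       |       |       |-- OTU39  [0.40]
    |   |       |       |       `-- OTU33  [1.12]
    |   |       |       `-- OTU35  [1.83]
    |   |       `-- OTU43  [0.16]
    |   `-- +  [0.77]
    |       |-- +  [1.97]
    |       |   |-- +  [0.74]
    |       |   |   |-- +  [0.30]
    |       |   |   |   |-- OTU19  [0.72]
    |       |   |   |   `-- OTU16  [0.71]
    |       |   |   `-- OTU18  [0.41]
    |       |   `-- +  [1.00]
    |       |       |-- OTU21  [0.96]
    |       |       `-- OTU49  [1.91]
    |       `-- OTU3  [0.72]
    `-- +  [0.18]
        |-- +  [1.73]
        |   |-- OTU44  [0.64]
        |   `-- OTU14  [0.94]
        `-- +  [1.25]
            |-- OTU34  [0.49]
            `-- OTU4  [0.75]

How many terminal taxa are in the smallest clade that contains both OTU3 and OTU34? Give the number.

17

The MRCA of OTU3 and OTU34 is the node subtending (((OTU9,((OTU36,((OTU57,(OTU39,OTU33)),OTU35)),OTU43)),((((OTU19,OTU16),OTU18),(OTU21,OTU49)),OTU3)),((OTU44,OTU14),(OTU34,OTU4))).
That clade contains 17 terminal taxa: OTU14, OTU16, OTU18, OTU19, OTU21, OTU3, OTU33, OTU34, OTU35, OTU36, OTU39, OTU4, OTU43, OTU44, OTU49, OTU57, OTU9.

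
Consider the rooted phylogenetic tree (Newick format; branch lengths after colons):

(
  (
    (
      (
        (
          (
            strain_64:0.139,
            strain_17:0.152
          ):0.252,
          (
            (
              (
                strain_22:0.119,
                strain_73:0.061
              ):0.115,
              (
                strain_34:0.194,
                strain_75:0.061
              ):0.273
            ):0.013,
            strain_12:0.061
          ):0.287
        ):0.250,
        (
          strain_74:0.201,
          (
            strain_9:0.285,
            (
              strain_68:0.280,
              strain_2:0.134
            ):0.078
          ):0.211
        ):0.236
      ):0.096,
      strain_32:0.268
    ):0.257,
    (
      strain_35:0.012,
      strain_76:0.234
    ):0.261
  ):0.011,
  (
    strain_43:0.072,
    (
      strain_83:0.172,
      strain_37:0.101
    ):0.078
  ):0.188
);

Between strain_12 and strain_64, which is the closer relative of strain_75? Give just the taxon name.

strain_12

The MRCA of strain_75 and strain_12 subtends (((strain_22,strain_73),(strain_34,strain_75)),strain_12) (5 taxa).
The MRCA of strain_75 and strain_64 subtends ((strain_64,strain_17),(((strain_22,strain_73),(strain_34,strain_75)),strain_12)) (7 taxa).
The first is nested inside the second, so strain_75 shares a more recent common ancestor with strain_12.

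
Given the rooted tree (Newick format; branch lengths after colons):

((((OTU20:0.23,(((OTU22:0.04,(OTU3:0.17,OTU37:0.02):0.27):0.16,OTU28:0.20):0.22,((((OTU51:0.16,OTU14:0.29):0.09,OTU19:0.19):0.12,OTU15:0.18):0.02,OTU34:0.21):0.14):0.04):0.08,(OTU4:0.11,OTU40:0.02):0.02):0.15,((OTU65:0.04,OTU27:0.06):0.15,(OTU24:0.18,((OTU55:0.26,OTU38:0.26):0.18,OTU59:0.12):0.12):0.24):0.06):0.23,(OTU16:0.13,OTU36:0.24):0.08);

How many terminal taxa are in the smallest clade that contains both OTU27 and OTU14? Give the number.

18

The MRCA of OTU27 and OTU14 is the node subtending (((OTU20,(((OTU22,(OTU3,OTU37)),OTU28),((((OTU51,OTU14),OTU19),OTU15),OTU34))),(OTU4,OTU40)),((OTU65,OTU27),(OTU24,((OTU55,OTU38),OTU59)))).
That clade contains 18 terminal taxa: OTU14, OTU15, OTU19, OTU20, OTU22, OTU24, OTU27, OTU28, OTU3, OTU34, OTU37, OTU38, OTU4, OTU40, OTU51, OTU55, OTU59, OTU65.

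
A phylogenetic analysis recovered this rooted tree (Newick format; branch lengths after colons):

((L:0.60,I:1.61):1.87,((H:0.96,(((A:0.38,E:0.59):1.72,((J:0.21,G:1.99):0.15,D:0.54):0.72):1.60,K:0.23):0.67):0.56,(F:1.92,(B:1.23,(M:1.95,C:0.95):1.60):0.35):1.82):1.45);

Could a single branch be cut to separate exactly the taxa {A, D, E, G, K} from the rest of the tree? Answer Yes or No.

No

The MRCA of the listed taxa subtends (((A,E),((J,G),D)),K).
That clade also contains J, which is not in the proposed group, so the group is not monophyletic.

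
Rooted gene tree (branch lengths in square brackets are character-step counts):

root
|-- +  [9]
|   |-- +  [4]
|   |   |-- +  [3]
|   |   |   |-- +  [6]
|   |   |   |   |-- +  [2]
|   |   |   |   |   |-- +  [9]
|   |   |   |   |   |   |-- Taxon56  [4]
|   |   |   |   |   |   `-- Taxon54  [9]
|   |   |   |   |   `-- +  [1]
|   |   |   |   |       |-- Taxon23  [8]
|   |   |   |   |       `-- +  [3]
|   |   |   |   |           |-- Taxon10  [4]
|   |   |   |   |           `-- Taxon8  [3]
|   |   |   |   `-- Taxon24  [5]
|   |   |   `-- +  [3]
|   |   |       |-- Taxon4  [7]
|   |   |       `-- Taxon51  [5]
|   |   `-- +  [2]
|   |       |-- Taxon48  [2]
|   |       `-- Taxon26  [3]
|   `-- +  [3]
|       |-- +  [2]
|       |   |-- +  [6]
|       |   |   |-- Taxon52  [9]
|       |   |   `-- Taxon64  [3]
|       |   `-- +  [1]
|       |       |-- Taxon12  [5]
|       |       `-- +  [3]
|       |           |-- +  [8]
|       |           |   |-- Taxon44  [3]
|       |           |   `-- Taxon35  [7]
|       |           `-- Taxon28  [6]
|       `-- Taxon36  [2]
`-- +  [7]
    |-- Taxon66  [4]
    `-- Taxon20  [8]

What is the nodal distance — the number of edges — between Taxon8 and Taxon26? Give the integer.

The MRCA of Taxon8 and Taxon26 is the node subtending (((((Taxon56,Taxon54),(Taxon23,(Taxon10,Taxon8))),Taxon24),(Taxon4,Taxon51)),(Taxon48,Taxon26)).
From Taxon8 up to that node: 6 branches. From Taxon26 up to the same node: 2 branches. Total: 6 + 2 = 8.

8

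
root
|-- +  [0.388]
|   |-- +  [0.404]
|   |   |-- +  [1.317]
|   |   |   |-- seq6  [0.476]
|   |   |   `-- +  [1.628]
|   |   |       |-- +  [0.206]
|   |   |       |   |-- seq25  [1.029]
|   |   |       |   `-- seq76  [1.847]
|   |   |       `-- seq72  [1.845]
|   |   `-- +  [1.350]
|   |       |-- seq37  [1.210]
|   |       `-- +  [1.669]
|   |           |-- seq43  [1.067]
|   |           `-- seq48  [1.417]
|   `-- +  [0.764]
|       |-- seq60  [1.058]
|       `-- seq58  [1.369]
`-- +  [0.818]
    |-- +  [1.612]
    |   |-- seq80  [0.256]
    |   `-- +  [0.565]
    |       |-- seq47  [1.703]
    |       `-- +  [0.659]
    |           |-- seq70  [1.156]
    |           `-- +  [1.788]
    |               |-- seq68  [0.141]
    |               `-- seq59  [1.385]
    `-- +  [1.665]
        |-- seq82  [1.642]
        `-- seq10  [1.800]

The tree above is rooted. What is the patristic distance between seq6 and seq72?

3.949

The path runs seq6 → … → MRCA → … → seq72; the MRCA is the node subtending (seq6,((seq25,seq76),seq72)).
Branch lengths along that path: 0.476 + 1.628 + 1.845 = 3.949.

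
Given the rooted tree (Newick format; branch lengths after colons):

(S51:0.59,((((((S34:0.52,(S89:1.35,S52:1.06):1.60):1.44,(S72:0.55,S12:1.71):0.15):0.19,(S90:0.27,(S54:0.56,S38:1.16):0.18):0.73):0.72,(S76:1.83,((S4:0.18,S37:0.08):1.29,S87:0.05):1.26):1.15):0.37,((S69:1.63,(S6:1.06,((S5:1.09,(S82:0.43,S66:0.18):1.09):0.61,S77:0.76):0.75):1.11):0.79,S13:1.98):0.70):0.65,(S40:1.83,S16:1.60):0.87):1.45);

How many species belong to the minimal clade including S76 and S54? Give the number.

The MRCA of S76 and S54 is the node subtending ((((S34,(S89,S52)),(S72,S12)),(S90,(S54,S38))),(S76,((S4,S37),S87))).
That clade contains 12 terminal taxa: S12, S34, S37, S38, S4, S52, S54, S72, S76, S87, S89, S90.

12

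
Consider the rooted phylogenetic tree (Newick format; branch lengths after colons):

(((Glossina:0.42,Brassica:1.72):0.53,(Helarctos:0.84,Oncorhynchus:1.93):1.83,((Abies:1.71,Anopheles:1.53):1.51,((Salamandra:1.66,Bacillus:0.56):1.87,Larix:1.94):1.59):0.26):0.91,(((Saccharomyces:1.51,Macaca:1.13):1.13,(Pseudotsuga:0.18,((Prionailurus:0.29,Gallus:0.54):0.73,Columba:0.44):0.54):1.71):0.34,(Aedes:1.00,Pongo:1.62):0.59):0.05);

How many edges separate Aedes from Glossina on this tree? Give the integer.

6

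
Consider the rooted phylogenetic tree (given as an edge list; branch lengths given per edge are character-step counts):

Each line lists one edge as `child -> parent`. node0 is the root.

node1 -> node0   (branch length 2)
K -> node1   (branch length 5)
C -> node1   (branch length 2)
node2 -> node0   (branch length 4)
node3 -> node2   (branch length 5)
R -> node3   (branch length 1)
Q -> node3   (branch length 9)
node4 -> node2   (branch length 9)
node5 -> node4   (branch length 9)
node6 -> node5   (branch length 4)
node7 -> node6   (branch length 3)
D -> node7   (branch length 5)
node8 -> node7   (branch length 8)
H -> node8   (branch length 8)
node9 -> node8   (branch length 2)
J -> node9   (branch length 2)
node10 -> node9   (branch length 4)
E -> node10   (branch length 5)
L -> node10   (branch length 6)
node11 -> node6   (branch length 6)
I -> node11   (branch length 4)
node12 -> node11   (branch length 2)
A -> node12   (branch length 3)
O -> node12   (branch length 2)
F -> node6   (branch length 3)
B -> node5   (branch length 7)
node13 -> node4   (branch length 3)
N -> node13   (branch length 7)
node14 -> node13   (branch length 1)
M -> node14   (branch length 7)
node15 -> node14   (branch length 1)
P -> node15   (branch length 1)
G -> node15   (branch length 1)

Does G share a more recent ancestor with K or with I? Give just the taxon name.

The MRCA of G and I subtends ((((D,(H,(J,(E,L)))),(I,(A,O)),F),B),(N,(M,(P,G)))) (14 taxa).
The MRCA of G and K is the root, subtending the entire tree (18 taxa).
The first is nested inside the second, so G shares a more recent common ancestor with I.

I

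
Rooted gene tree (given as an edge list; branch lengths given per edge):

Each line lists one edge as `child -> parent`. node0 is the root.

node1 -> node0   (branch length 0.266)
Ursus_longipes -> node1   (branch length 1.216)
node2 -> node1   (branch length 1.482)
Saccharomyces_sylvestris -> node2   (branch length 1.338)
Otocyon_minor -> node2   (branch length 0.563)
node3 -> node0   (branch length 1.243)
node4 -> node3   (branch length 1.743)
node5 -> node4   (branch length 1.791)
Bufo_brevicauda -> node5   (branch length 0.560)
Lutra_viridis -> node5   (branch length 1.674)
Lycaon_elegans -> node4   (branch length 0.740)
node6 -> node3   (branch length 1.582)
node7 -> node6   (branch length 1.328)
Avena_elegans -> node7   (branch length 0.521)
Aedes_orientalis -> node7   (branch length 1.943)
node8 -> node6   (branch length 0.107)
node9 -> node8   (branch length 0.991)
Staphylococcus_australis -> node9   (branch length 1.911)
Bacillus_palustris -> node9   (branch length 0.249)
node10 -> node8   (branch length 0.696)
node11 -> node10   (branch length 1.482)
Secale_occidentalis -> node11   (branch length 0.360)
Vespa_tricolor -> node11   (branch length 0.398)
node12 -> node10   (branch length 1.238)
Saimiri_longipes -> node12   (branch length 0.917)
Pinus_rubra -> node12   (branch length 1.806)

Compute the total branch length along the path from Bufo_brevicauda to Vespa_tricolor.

The path runs Bufo_brevicauda → … → MRCA → … → Vespa_tricolor; the MRCA is the node subtending (((Bufo_brevicauda,Lutra_viridis),Lycaon_elegans),((Avena_elegans,Aedes_orientalis),((Staphylococcus_australis,Bacillus_palustris),((Secale_occidentalis,Vespa_tricolor),(Saimiri_longipes,Pinus_rubra))))).
Branch lengths along that path: 0.560 + 1.791 + 1.743 + 1.582 + 0.107 + 0.696 + 1.482 + 0.398 = 8.359.

8.359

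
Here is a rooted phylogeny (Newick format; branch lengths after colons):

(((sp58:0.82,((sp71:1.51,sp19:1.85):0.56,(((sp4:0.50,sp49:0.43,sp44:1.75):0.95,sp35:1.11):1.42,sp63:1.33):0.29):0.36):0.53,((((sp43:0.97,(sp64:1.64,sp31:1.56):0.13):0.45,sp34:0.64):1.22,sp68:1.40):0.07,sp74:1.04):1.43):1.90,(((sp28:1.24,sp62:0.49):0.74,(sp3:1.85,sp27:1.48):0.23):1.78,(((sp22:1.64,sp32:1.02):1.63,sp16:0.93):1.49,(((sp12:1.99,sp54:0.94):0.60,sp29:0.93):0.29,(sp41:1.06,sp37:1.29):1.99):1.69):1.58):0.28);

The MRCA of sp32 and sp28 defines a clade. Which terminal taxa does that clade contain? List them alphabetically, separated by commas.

sp12, sp16, sp22, sp27, sp28, sp29, sp3, sp32, sp37, sp41, sp54, sp62

Tracing sp32: it sits inside (sp22,sp32).
Tracing sp28: it sits inside (sp28,sp62).
The smallest clade enclosing both is (((sp28,sp62),(sp3,sp27)),(((sp22,sp32),sp16),(((sp12,sp54),sp29),(sp41,sp37)))); the answer is its 12 terminal taxa in alphabetical order.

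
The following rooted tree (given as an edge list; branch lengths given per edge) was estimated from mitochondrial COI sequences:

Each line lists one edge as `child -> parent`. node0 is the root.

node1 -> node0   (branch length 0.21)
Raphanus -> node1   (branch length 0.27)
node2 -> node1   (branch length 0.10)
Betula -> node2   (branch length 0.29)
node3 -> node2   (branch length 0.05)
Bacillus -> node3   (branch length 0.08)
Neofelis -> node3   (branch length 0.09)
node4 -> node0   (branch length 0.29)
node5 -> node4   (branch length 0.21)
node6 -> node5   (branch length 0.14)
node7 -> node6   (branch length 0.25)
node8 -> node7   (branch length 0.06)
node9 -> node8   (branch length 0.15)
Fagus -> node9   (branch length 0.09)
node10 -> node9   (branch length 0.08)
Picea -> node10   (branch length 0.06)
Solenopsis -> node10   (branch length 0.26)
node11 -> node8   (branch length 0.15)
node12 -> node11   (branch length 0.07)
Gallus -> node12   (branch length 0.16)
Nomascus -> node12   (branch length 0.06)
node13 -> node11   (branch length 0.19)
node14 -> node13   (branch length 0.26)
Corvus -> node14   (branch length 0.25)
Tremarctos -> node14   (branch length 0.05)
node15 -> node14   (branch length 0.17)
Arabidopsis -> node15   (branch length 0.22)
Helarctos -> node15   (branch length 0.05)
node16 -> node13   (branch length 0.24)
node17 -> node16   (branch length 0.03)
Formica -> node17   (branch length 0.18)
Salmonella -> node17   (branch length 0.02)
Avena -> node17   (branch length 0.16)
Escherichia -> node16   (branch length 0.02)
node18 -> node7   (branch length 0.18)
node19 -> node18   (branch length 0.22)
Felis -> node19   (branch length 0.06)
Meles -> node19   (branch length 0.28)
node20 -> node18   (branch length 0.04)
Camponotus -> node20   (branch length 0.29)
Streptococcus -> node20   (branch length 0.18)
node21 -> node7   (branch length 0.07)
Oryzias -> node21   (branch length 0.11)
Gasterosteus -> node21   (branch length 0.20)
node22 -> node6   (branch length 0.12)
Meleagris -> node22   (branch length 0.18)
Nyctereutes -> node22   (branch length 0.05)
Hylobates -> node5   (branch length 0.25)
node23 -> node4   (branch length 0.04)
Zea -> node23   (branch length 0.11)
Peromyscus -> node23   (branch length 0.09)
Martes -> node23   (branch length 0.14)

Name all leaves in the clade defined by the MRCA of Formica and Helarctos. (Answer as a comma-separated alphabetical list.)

Arabidopsis, Avena, Corvus, Escherichia, Formica, Helarctos, Salmonella, Tremarctos

Tracing Formica: it sits inside (Formica,Salmonella,Avena).
Tracing Helarctos: it sits inside (Arabidopsis,Helarctos).
The smallest clade enclosing both is ((Corvus,Tremarctos,(Arabidopsis,Helarctos)),((Formica,Salmonella,Avena),Escherichia)); the answer is its 8 terminal taxa in alphabetical order.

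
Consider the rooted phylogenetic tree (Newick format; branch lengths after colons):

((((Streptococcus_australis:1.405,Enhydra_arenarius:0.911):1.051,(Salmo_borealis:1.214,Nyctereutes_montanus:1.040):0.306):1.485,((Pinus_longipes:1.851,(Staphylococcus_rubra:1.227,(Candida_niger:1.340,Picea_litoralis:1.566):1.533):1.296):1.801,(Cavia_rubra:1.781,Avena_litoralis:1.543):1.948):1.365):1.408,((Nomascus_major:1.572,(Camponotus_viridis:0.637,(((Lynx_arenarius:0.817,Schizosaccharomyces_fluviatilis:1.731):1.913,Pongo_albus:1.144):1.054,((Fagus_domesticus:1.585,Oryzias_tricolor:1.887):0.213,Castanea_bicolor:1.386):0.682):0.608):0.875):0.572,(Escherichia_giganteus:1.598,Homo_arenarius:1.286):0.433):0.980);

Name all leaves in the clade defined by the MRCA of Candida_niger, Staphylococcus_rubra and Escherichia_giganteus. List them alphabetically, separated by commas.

Avena_litoralis, Camponotus_viridis, Candida_niger, Castanea_bicolor, Cavia_rubra, Enhydra_arenarius, Escherichia_giganteus, Fagus_domesticus, Homo_arenarius, Lynx_arenarius, Nomascus_major, Nyctereutes_montanus, Oryzias_tricolor, Picea_litoralis, Pinus_longipes, Pongo_albus, Salmo_borealis, Schizosaccharomyces_fluviatilis, Staphylococcus_rubra, Streptococcus_australis

Tracing Candida_niger: it sits inside (Candida_niger,Picea_litoralis).
Tracing Staphylococcus_rubra: it sits inside (Staphylococcus_rubra,(Candida_niger,Picea_litoralis)).
Tracing Escherichia_giganteus: it sits inside (Escherichia_giganteus,Homo_arenarius).
The smallest clade enclosing all 3 is the whole tree (their MRCA is the root), so the answer is all 20 tips in alphabetical order.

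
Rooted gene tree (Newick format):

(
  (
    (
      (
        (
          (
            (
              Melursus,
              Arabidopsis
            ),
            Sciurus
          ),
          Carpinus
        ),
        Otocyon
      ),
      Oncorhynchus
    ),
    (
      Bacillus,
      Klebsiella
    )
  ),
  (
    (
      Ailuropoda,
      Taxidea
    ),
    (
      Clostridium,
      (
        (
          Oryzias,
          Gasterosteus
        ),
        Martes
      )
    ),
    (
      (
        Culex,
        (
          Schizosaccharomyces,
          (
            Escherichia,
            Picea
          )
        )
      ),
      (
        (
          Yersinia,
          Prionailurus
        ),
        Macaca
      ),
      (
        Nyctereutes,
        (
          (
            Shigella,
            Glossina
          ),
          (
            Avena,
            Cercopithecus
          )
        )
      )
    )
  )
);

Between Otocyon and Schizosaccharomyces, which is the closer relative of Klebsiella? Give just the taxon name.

Otocyon

The MRCA of Klebsiella and Otocyon subtends ((((((Melursus,Arabidopsis),Sciurus),Carpinus),Otocyon),Oncorhynchus),(Bacillus,Klebsiella)) (8 taxa).
The MRCA of Klebsiella and Schizosaccharomyces is the root, subtending the entire tree (26 taxa).
The first is nested inside the second, so Klebsiella shares a more recent common ancestor with Otocyon.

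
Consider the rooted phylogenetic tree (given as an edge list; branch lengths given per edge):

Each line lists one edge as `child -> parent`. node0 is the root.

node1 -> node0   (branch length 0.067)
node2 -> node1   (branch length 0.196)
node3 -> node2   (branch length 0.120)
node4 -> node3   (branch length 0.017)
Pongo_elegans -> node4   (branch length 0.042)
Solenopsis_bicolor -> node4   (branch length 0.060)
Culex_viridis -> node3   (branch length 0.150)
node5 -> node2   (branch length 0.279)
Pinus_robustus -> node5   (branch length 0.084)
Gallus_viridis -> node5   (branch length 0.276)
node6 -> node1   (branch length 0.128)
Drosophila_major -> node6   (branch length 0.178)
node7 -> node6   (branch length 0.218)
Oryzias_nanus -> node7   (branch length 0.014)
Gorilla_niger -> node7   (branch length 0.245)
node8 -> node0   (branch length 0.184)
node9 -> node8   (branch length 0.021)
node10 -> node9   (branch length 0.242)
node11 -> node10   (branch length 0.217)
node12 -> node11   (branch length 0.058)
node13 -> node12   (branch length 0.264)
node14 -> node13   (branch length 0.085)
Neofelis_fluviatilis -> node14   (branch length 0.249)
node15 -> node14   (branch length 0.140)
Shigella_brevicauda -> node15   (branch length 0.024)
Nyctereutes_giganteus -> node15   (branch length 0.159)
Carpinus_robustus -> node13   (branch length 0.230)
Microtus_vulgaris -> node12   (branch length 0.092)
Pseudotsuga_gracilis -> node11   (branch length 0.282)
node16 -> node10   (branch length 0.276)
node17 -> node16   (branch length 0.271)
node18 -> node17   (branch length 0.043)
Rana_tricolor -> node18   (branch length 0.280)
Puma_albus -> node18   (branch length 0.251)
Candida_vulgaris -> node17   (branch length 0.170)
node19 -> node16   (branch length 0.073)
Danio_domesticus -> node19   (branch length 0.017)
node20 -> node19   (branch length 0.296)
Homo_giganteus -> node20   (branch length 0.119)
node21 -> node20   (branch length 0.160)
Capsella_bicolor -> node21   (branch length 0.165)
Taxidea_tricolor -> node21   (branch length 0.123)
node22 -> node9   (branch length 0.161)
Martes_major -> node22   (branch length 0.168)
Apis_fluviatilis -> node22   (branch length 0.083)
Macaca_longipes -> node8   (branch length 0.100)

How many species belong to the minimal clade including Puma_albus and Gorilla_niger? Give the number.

24

The MRCA of Puma_albus and Gorilla_niger is the root, so the clade is the entire tree.
That clade contains 24 terminal taxa: Apis_fluviatilis, Candida_vulgaris, Capsella_bicolor, Carpinus_robustus, Culex_viridis, Danio_domesticus, Drosophila_major, Gallus_viridis, Gorilla_niger, Homo_giganteus, Macaca_longipes, Martes_major, Microtus_vulgaris, Neofelis_fluviatilis, Nyctereutes_giganteus, Oryzias_nanus, Pinus_robustus, Pongo_elegans, Pseudotsuga_gracilis, Puma_albus, Rana_tricolor, Shigella_brevicauda, Solenopsis_bicolor, Taxidea_tricolor.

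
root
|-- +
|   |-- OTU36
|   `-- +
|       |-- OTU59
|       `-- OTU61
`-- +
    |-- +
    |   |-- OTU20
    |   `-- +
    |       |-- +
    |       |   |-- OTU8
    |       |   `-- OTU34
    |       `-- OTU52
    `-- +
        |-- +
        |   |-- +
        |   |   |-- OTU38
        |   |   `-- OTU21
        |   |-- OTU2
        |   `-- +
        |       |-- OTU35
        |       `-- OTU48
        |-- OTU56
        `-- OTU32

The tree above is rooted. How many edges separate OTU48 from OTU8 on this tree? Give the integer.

8

The MRCA of OTU48 and OTU8 is the node subtending ((OTU20,((OTU8,OTU34),OTU52)),(((OTU38,OTU21),OTU2,(OTU35,OTU48)),OTU56,OTU32)).
From OTU48 up to that node: 4 branches. From OTU8 up to the same node: 4 branches. Total: 4 + 4 = 8.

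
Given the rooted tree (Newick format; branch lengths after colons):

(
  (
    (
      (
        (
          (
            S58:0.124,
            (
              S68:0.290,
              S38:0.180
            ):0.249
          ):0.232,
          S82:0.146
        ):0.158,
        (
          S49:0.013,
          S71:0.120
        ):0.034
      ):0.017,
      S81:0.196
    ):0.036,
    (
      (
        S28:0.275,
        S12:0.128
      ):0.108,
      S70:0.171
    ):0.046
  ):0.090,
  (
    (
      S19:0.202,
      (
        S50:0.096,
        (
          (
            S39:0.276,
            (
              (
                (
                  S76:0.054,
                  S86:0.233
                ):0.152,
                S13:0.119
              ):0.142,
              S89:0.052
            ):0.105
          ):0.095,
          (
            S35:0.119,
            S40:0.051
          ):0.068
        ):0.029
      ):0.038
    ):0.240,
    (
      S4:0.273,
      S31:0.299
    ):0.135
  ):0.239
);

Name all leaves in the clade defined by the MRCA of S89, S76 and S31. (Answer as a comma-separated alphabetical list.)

S13, S19, S31, S35, S39, S4, S40, S50, S76, S86, S89

Tracing S89: it sits inside (((S76,S86),S13),S89).
Tracing S76: it sits inside (S76,S86).
Tracing S31: it sits inside (S4,S31).
The smallest clade enclosing all 3 is ((S19,(S50,((S39,(((S76,S86),S13),S89)),(S35,S40)))),(S4,S31)); the answer is its 11 terminal taxa in alphabetical order.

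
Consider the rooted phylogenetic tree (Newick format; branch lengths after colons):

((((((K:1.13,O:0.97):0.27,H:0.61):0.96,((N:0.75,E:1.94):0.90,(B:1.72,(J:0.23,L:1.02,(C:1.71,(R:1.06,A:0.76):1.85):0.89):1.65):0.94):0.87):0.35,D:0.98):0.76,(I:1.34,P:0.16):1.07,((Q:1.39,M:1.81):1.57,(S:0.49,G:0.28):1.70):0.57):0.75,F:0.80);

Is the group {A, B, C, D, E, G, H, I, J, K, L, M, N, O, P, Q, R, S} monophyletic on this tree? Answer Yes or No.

Yes

The most recent common ancestor of these taxa subtends (((((K,O),H),((N,E),(B,(J,L,(C,(R,A)))))),D),(I,P),((Q,M),(S,G))).
That clade has exactly 18 tips — every listed taxon and nothing else — so the group is monophyletic.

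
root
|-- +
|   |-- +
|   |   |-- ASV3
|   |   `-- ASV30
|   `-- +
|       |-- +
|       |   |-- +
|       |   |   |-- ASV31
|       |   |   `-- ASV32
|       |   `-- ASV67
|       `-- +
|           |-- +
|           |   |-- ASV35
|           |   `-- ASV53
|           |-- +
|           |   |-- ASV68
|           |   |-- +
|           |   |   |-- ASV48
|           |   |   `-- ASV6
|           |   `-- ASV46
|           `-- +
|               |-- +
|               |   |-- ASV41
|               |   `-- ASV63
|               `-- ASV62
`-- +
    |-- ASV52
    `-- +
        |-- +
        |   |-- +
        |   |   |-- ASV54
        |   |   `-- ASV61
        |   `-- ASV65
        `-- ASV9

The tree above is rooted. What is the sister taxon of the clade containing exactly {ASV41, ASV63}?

The clade containing exactly {ASV41, ASV63} attaches to the tree at the node subtending ((ASV41,ASV63),ASV62).
The other lineage descending from that same node — the sister group — is the single tip ASV62.

ASV62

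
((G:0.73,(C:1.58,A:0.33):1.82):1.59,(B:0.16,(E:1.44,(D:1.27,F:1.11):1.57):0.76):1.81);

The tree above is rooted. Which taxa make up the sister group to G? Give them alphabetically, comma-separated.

A, C

G attaches to the tree at the node subtending (G,(C,A)).
The other lineage descending from that same node — the sister group — is (C,A); its 2 tips in alphabetical order are the answer.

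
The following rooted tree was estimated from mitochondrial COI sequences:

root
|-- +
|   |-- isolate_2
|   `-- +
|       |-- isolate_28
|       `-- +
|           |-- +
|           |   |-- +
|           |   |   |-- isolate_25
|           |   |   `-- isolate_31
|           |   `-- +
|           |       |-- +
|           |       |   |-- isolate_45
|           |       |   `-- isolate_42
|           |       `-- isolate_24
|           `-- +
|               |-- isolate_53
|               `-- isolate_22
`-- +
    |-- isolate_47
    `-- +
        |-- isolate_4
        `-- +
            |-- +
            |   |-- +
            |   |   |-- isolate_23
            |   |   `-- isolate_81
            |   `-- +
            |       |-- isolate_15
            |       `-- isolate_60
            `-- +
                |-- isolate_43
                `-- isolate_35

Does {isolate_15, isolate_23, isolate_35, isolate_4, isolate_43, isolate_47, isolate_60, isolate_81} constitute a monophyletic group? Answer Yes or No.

Yes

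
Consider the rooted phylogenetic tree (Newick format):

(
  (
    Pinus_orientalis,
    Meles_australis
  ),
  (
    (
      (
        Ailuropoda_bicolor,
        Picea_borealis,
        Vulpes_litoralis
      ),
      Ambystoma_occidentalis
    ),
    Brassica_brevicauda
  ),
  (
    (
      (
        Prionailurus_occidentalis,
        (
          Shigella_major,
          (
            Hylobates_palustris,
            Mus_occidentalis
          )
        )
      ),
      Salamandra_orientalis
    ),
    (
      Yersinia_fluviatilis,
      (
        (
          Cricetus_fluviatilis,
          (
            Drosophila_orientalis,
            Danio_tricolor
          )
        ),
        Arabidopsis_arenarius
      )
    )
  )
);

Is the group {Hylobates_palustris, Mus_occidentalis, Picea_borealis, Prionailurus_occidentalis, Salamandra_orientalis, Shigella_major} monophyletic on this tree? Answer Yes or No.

No

The MRCA of the listed taxa is the root, so the smallest clade containing them is the whole tree.
That clade also contains Ailuropoda_bicolor, Ambystoma_occidentalis, Arabidopsis_arenarius, Brassica_brevicauda, Cricetus_fluviatilis, Danio_tricolor, Drosophila_orientalis, Meles_australis, Pinus_orientalis, Vulpes_litoralis, Yersinia_fluviatilis, which are not in the proposed group, so the group is not monophyletic.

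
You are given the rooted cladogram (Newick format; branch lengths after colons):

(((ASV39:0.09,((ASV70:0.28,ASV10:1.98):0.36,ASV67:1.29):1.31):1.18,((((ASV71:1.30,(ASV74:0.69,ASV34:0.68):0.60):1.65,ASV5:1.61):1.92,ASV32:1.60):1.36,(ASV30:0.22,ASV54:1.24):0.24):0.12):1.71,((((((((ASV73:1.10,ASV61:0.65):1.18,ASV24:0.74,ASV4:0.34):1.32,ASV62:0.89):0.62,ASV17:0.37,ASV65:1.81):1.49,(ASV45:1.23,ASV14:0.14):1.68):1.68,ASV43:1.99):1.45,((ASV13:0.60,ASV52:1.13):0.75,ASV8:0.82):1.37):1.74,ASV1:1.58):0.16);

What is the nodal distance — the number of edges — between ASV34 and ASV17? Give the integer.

13

The MRCA of ASV34 and ASV17 is the root of the tree.
From ASV34 up to that node: 7 branches. From ASV17 up to the same node: 6 branches. Total: 7 + 6 = 13.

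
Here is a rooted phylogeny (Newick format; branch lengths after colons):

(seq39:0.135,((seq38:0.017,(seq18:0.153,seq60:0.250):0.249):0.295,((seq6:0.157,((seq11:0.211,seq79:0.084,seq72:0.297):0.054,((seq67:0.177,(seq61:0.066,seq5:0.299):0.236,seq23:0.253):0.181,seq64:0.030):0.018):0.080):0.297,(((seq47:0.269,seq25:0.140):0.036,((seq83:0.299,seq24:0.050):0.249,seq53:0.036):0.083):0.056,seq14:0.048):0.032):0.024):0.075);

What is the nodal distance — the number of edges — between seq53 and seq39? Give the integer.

7

The MRCA of seq53 and seq39 is the root of the tree.
From seq53 up to that node: 6 branches. From seq39 up to the same node: 1 branch. Total: 6 + 1 = 7.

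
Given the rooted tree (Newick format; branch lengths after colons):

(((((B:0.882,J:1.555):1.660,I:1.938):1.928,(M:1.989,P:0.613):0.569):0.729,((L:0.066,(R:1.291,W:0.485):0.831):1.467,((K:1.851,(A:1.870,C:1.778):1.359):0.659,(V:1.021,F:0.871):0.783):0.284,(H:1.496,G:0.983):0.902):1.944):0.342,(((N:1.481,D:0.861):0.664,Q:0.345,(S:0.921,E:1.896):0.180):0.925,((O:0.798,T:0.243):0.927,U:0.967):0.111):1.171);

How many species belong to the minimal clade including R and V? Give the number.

10

The MRCA of R and V is the node subtending ((L,(R,W)),((K,(A,C)),(V,F)),(H,G)).
That clade contains 10 terminal taxa: A, C, F, G, H, K, L, R, V, W.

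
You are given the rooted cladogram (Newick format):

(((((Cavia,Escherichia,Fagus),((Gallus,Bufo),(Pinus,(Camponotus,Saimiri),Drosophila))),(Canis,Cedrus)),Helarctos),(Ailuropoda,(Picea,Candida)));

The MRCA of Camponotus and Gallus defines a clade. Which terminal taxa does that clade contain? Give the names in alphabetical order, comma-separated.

Tracing Camponotus: it sits inside (Camponotus,Saimiri).
Tracing Gallus: it sits inside (Gallus,Bufo).
The smallest clade enclosing both is ((Gallus,Bufo),(Pinus,(Camponotus,Saimiri),Drosophila)); the answer is its 6 terminal taxa in alphabetical order.

Bufo, Camponotus, Drosophila, Gallus, Pinus, Saimiri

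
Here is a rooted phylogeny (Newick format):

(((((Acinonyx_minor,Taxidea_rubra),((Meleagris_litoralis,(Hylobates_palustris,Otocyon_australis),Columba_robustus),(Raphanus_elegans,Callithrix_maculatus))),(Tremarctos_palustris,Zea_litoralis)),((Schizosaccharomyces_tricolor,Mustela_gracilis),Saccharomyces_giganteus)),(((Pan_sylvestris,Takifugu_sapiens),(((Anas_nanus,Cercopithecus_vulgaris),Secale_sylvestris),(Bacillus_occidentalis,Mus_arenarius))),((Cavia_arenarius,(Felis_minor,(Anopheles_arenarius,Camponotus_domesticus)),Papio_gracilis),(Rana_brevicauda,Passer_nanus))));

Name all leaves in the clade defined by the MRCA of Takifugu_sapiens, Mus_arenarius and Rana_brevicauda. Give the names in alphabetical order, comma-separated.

Tracing Takifugu_sapiens: it sits inside (Pan_sylvestris,Takifugu_sapiens).
Tracing Mus_arenarius: it sits inside (Bacillus_occidentalis,Mus_arenarius).
Tracing Rana_brevicauda: it sits inside (Rana_brevicauda,Passer_nanus).
The smallest clade enclosing all 3 is (((Pan_sylvestris,Takifugu_sapiens),(((Anas_nanus,Cercopithecus_vulgaris),Secale_sylvestris),(Bacillus_occidentalis,Mus_arenarius))),((Cavia_arenarius,(Felis_minor,(Anopheles_arenarius,Camponotus_domesticus)),Papio_gracilis),(Rana_brevicauda,Passer_nanus))); the answer is its 14 terminal taxa in alphabetical order.

Anas_nanus, Anopheles_arenarius, Bacillus_occidentalis, Camponotus_domesticus, Cavia_arenarius, Cercopithecus_vulgaris, Felis_minor, Mus_arenarius, Pan_sylvestris, Papio_gracilis, Passer_nanus, Rana_brevicauda, Secale_sylvestris, Takifugu_sapiens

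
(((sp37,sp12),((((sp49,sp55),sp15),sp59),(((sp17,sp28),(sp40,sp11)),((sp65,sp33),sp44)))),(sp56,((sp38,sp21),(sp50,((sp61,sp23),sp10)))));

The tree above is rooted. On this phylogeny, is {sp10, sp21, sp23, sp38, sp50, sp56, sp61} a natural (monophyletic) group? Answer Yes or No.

Yes

The most recent common ancestor of these taxa subtends (sp56,((sp38,sp21),(sp50,((sp61,sp23),sp10)))).
That clade has exactly 7 tips — every listed taxon and nothing else — so the group is monophyletic.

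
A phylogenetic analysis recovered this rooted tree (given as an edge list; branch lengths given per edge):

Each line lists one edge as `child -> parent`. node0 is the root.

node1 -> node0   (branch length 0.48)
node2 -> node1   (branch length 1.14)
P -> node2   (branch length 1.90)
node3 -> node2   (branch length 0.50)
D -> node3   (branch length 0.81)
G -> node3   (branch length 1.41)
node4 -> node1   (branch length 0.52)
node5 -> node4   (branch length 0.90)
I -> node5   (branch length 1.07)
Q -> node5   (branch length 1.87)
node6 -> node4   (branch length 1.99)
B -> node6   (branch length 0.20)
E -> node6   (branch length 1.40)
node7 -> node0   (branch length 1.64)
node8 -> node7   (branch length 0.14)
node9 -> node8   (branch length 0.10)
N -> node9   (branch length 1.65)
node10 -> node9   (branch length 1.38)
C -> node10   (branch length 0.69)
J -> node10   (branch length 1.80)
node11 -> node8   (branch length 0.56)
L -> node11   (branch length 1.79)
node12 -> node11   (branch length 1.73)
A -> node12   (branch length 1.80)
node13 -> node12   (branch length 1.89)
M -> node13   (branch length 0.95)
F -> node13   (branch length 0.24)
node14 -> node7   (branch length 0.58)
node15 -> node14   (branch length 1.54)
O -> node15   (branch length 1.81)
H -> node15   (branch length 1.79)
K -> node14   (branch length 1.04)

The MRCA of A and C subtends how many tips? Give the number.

The MRCA of A and C is the node subtending ((N,(C,J)),(L,(A,(M,F)))).
That clade contains 7 terminal taxa: A, C, F, J, L, M, N.

7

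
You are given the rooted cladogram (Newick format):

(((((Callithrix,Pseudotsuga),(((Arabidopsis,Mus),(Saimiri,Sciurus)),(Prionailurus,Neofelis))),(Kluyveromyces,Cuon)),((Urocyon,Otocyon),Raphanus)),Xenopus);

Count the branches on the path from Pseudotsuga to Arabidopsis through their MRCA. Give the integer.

6

The MRCA of Pseudotsuga and Arabidopsis is the node subtending ((Callithrix,Pseudotsuga),(((Arabidopsis,Mus),(Saimiri,Sciurus)),(Prionailurus,Neofelis))).
From Pseudotsuga up to that node: 2 branches. From Arabidopsis up to the same node: 4 branches. Total: 2 + 4 = 6.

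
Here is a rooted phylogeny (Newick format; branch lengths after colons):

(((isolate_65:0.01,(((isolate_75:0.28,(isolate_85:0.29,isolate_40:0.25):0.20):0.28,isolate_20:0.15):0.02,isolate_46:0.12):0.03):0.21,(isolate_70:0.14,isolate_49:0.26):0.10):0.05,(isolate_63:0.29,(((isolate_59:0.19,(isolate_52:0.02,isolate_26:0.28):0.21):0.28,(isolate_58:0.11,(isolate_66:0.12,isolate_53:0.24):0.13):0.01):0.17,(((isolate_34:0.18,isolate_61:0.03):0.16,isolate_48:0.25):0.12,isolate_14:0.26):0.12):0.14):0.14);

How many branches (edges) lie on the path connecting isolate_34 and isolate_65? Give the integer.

9

The MRCA of isolate_34 and isolate_65 is the root of the tree.
From isolate_34 up to that node: 6 branches. From isolate_65 up to the same node: 3 branches. Total: 6 + 3 = 9.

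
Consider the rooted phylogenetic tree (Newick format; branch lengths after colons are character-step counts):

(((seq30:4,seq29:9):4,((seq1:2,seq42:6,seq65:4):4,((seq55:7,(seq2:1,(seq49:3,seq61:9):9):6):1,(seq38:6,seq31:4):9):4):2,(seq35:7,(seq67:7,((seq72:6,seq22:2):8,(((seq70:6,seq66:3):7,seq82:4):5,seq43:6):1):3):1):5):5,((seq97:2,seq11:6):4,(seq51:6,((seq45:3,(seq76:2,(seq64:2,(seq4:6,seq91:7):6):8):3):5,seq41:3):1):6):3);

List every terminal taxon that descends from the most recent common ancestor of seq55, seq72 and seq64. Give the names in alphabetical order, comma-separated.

Tracing seq55: it sits inside (seq55,(seq2,(seq49,seq61))).
Tracing seq72: it sits inside (seq72,seq22).
Tracing seq64: it sits inside (seq64,(seq4,seq91)).
The smallest clade enclosing all 3 is the whole tree (their MRCA is the root), so the answer is all 28 tips in alphabetical order.

seq1, seq11, seq2, seq22, seq29, seq30, seq31, seq35, seq38, seq4, seq41, seq42, seq43, seq45, seq49, seq51, seq55, seq61, seq64, seq65, seq66, seq67, seq70, seq72, seq76, seq82, seq91, seq97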